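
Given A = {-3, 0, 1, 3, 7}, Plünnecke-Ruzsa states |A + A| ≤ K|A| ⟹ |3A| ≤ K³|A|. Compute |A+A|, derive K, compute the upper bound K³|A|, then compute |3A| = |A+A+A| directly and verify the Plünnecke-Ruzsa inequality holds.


|A| = 5.
Step 1: Compute A + A by enumerating all 25 pairs.
A + A = {-6, -3, -2, 0, 1, 2, 3, 4, 6, 7, 8, 10, 14}, so |A + A| = 13.
Step 2: Doubling constant K = |A + A|/|A| = 13/5 = 13/5 ≈ 2.6000.
Step 3: Plünnecke-Ruzsa gives |3A| ≤ K³·|A| = (2.6000)³ · 5 ≈ 87.8800.
Step 4: Compute 3A = A + A + A directly by enumerating all triples (a,b,c) ∈ A³; |3A| = 23.
Step 5: Check 23 ≤ 87.8800? Yes ✓.

K = 13/5, Plünnecke-Ruzsa bound K³|A| ≈ 87.8800, |3A| = 23, inequality holds.


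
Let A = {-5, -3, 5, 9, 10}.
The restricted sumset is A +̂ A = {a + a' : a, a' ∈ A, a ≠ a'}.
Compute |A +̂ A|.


Restricted sumset: A +̂ A = {a + a' : a ∈ A, a' ∈ A, a ≠ a'}.
Equivalently, take A + A and drop any sum 2a that is achievable ONLY as a + a for a ∈ A (i.e. sums representable only with equal summands).
Enumerate pairs (a, a') with a < a' (symmetric, so each unordered pair gives one sum; this covers all a ≠ a'):
  -5 + -3 = -8
  -5 + 5 = 0
  -5 + 9 = 4
  -5 + 10 = 5
  -3 + 5 = 2
  -3 + 9 = 6
  -3 + 10 = 7
  5 + 9 = 14
  5 + 10 = 15
  9 + 10 = 19
Collected distinct sums: {-8, 0, 2, 4, 5, 6, 7, 14, 15, 19}
|A +̂ A| = 10
(Reference bound: |A +̂ A| ≥ 2|A| - 3 for |A| ≥ 2, with |A| = 5 giving ≥ 7.)

|A +̂ A| = 10


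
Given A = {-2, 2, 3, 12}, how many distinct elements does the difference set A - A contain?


A - A = {a - a' : a, a' ∈ A}; |A| = 4.
Bounds: 2|A|-1 ≤ |A - A| ≤ |A|² - |A| + 1, i.e. 7 ≤ |A - A| ≤ 13.
Note: 0 ∈ A - A always (from a - a). The set is symmetric: if d ∈ A - A then -d ∈ A - A.
Enumerate nonzero differences d = a - a' with a > a' (then include -d):
Positive differences: {1, 4, 5, 9, 10, 14}
Full difference set: {0} ∪ (positive diffs) ∪ (negative diffs).
|A - A| = 1 + 2·6 = 13 (matches direct enumeration: 13).

|A - A| = 13


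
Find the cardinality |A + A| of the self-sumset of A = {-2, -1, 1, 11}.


A + A = {a + a' : a, a' ∈ A}; |A| = 4.
General bounds: 2|A| - 1 ≤ |A + A| ≤ |A|(|A|+1)/2, i.e. 7 ≤ |A + A| ≤ 10.
Lower bound 2|A|-1 is attained iff A is an arithmetic progression.
Enumerate sums a + a' for a ≤ a' (symmetric, so this suffices):
a = -2: -2+-2=-4, -2+-1=-3, -2+1=-1, -2+11=9
a = -1: -1+-1=-2, -1+1=0, -1+11=10
a = 1: 1+1=2, 1+11=12
a = 11: 11+11=22
Distinct sums: {-4, -3, -2, -1, 0, 2, 9, 10, 12, 22}
|A + A| = 10

|A + A| = 10


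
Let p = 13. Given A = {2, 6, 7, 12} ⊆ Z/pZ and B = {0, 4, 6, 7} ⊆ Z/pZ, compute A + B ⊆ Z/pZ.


Work in Z/13Z: reduce every sum a + b modulo 13.
Enumerate all 16 pairs:
a = 2: 2+0=2, 2+4=6, 2+6=8, 2+7=9
a = 6: 6+0=6, 6+4=10, 6+6=12, 6+7=0
a = 7: 7+0=7, 7+4=11, 7+6=0, 7+7=1
a = 12: 12+0=12, 12+4=3, 12+6=5, 12+7=6
Distinct residues collected: {0, 1, 2, 3, 5, 6, 7, 8, 9, 10, 11, 12}
|A + B| = 12 (out of 13 total residues).

A + B = {0, 1, 2, 3, 5, 6, 7, 8, 9, 10, 11, 12}


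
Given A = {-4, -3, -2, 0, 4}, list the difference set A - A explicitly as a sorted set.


A - A = {a - a' : a, a' ∈ A}.
Compute a - a' for each ordered pair (a, a'):
a = -4: -4--4=0, -4--3=-1, -4--2=-2, -4-0=-4, -4-4=-8
a = -3: -3--4=1, -3--3=0, -3--2=-1, -3-0=-3, -3-4=-7
a = -2: -2--4=2, -2--3=1, -2--2=0, -2-0=-2, -2-4=-6
a = 0: 0--4=4, 0--3=3, 0--2=2, 0-0=0, 0-4=-4
a = 4: 4--4=8, 4--3=7, 4--2=6, 4-0=4, 4-4=0
Collecting distinct values (and noting 0 appears from a-a):
A - A = {-8, -7, -6, -4, -3, -2, -1, 0, 1, 2, 3, 4, 6, 7, 8}
|A - A| = 15

A - A = {-8, -7, -6, -4, -3, -2, -1, 0, 1, 2, 3, 4, 6, 7, 8}


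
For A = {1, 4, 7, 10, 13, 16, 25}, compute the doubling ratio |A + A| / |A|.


|A| = 7.
Compute A + A by enumerating all 49 pairs.
A + A = {2, 5, 8, 11, 14, 17, 20, 23, 26, 29, 32, 35, 38, 41, 50}, so |A + A| = 15.
K = |A + A| / |A| = 15/7 (already in lowest terms) ≈ 2.1429.
Reference: AP of size 7 gives K = 13/7 ≈ 1.8571; a fully generic set of size 7 gives K ≈ 4.0000.

|A| = 7, |A + A| = 15, K = 15/7.


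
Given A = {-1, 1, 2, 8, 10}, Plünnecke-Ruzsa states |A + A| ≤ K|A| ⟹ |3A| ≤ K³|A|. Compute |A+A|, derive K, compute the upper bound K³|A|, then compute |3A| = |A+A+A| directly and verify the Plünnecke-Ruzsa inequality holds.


|A| = 5.
Step 1: Compute A + A by enumerating all 25 pairs.
A + A = {-2, 0, 1, 2, 3, 4, 7, 9, 10, 11, 12, 16, 18, 20}, so |A + A| = 14.
Step 2: Doubling constant K = |A + A|/|A| = 14/5 = 14/5 ≈ 2.8000.
Step 3: Plünnecke-Ruzsa gives |3A| ≤ K³·|A| = (2.8000)³ · 5 ≈ 109.7600.
Step 4: Compute 3A = A + A + A directly by enumerating all triples (a,b,c) ∈ A³; |3A| = 27.
Step 5: Check 27 ≤ 109.7600? Yes ✓.

K = 14/5, Plünnecke-Ruzsa bound K³|A| ≈ 109.7600, |3A| = 27, inequality holds.


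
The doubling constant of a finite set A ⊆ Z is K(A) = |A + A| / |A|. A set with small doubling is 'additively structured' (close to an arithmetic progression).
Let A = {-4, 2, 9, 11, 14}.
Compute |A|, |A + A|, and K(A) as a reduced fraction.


|A| = 5.
Compute A + A by enumerating all 25 pairs.
A + A = {-8, -2, 4, 5, 7, 10, 11, 13, 16, 18, 20, 22, 23, 25, 28}, so |A + A| = 15.
K = |A + A| / |A| = 15/5 = 3/1 ≈ 3.0000.
Reference: AP of size 5 gives K = 9/5 ≈ 1.8000; a fully generic set of size 5 gives K ≈ 3.0000.

|A| = 5, |A + A| = 15, K = 15/5 = 3/1.


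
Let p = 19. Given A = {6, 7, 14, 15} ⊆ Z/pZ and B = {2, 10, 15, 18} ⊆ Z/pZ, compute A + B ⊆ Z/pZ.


Work in Z/19Z: reduce every sum a + b modulo 19.
Enumerate all 16 pairs:
a = 6: 6+2=8, 6+10=16, 6+15=2, 6+18=5
a = 7: 7+2=9, 7+10=17, 7+15=3, 7+18=6
a = 14: 14+2=16, 14+10=5, 14+15=10, 14+18=13
a = 15: 15+2=17, 15+10=6, 15+15=11, 15+18=14
Distinct residues collected: {2, 3, 5, 6, 8, 9, 10, 11, 13, 14, 16, 17}
|A + B| = 12 (out of 19 total residues).

A + B = {2, 3, 5, 6, 8, 9, 10, 11, 13, 14, 16, 17}


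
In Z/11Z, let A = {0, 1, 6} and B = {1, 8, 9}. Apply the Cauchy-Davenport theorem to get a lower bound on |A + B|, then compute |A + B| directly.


Cauchy-Davenport: |A + B| ≥ min(p, |A| + |B| - 1) for A, B nonempty in Z/pZ.
|A| = 3, |B| = 3, p = 11.
CD lower bound = min(11, 3 + 3 - 1) = min(11, 5) = 5.
Compute A + B mod 11 directly:
a = 0: 0+1=1, 0+8=8, 0+9=9
a = 1: 1+1=2, 1+8=9, 1+9=10
a = 6: 6+1=7, 6+8=3, 6+9=4
A + B = {1, 2, 3, 4, 7, 8, 9, 10}, so |A + B| = 8.
Verify: 8 ≥ 5? Yes ✓.

CD lower bound = 5, actual |A + B| = 8.


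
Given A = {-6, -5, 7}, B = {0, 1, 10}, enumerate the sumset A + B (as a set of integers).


A + B = {a + b : a ∈ A, b ∈ B}.
Enumerate all |A|·|B| = 3·3 = 9 pairs (a, b) and collect distinct sums.
a = -6: -6+0=-6, -6+1=-5, -6+10=4
a = -5: -5+0=-5, -5+1=-4, -5+10=5
a = 7: 7+0=7, 7+1=8, 7+10=17
Collecting distinct sums: A + B = {-6, -5, -4, 4, 5, 7, 8, 17}
|A + B| = 8

A + B = {-6, -5, -4, 4, 5, 7, 8, 17}


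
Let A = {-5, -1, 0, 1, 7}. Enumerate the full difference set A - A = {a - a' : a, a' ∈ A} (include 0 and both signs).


A - A = {a - a' : a, a' ∈ A}.
Compute a - a' for each ordered pair (a, a'):
a = -5: -5--5=0, -5--1=-4, -5-0=-5, -5-1=-6, -5-7=-12
a = -1: -1--5=4, -1--1=0, -1-0=-1, -1-1=-2, -1-7=-8
a = 0: 0--5=5, 0--1=1, 0-0=0, 0-1=-1, 0-7=-7
a = 1: 1--5=6, 1--1=2, 1-0=1, 1-1=0, 1-7=-6
a = 7: 7--5=12, 7--1=8, 7-0=7, 7-1=6, 7-7=0
Collecting distinct values (and noting 0 appears from a-a):
A - A = {-12, -8, -7, -6, -5, -4, -2, -1, 0, 1, 2, 4, 5, 6, 7, 8, 12}
|A - A| = 17

A - A = {-12, -8, -7, -6, -5, -4, -2, -1, 0, 1, 2, 4, 5, 6, 7, 8, 12}


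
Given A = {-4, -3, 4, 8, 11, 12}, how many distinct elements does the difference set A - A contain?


A - A = {a - a' : a, a' ∈ A}; |A| = 6.
Bounds: 2|A|-1 ≤ |A - A| ≤ |A|² - |A| + 1, i.e. 11 ≤ |A - A| ≤ 31.
Note: 0 ∈ A - A always (from a - a). The set is symmetric: if d ∈ A - A then -d ∈ A - A.
Enumerate nonzero differences d = a - a' with a > a' (then include -d):
Positive differences: {1, 3, 4, 7, 8, 11, 12, 14, 15, 16}
Full difference set: {0} ∪ (positive diffs) ∪ (negative diffs).
|A - A| = 1 + 2·10 = 21 (matches direct enumeration: 21).

|A - A| = 21


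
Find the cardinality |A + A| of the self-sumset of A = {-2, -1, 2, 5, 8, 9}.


A + A = {a + a' : a, a' ∈ A}; |A| = 6.
General bounds: 2|A| - 1 ≤ |A + A| ≤ |A|(|A|+1)/2, i.e. 11 ≤ |A + A| ≤ 21.
Lower bound 2|A|-1 is attained iff A is an arithmetic progression.
Enumerate sums a + a' for a ≤ a' (symmetric, so this suffices):
a = -2: -2+-2=-4, -2+-1=-3, -2+2=0, -2+5=3, -2+8=6, -2+9=7
a = -1: -1+-1=-2, -1+2=1, -1+5=4, -1+8=7, -1+9=8
a = 2: 2+2=4, 2+5=7, 2+8=10, 2+9=11
a = 5: 5+5=10, 5+8=13, 5+9=14
a = 8: 8+8=16, 8+9=17
a = 9: 9+9=18
Distinct sums: {-4, -3, -2, 0, 1, 3, 4, 6, 7, 8, 10, 11, 13, 14, 16, 17, 18}
|A + A| = 17

|A + A| = 17


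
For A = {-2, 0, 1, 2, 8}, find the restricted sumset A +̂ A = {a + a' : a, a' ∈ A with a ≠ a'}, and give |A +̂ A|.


Restricted sumset: A +̂ A = {a + a' : a ∈ A, a' ∈ A, a ≠ a'}.
Equivalently, take A + A and drop any sum 2a that is achievable ONLY as a + a for a ∈ A (i.e. sums representable only with equal summands).
Enumerate pairs (a, a') with a < a' (symmetric, so each unordered pair gives one sum; this covers all a ≠ a'):
  -2 + 0 = -2
  -2 + 1 = -1
  -2 + 2 = 0
  -2 + 8 = 6
  0 + 1 = 1
  0 + 2 = 2
  0 + 8 = 8
  1 + 2 = 3
  1 + 8 = 9
  2 + 8 = 10
Collected distinct sums: {-2, -1, 0, 1, 2, 3, 6, 8, 9, 10}
|A +̂ A| = 10
(Reference bound: |A +̂ A| ≥ 2|A| - 3 for |A| ≥ 2, with |A| = 5 giving ≥ 7.)

|A +̂ A| = 10


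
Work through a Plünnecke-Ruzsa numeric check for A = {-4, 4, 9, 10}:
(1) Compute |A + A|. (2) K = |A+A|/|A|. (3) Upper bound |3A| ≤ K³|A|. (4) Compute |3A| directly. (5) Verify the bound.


|A| = 4.
Step 1: Compute A + A by enumerating all 16 pairs.
A + A = {-8, 0, 5, 6, 8, 13, 14, 18, 19, 20}, so |A + A| = 10.
Step 2: Doubling constant K = |A + A|/|A| = 10/4 = 10/4 ≈ 2.5000.
Step 3: Plünnecke-Ruzsa gives |3A| ≤ K³·|A| = (2.5000)³ · 4 ≈ 62.5000.
Step 4: Compute 3A = A + A + A directly by enumerating all triples (a,b,c) ∈ A³; |3A| = 20.
Step 5: Check 20 ≤ 62.5000? Yes ✓.

K = 10/4, Plünnecke-Ruzsa bound K³|A| ≈ 62.5000, |3A| = 20, inequality holds.


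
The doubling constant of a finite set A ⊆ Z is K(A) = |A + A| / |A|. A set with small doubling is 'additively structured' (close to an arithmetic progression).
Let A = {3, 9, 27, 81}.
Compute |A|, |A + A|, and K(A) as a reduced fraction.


|A| = 4.
Compute A + A by enumerating all 16 pairs.
A + A = {6, 12, 18, 30, 36, 54, 84, 90, 108, 162}, so |A + A| = 10.
K = |A + A| / |A| = 10/4 = 5/2 ≈ 2.5000.
Reference: AP of size 4 gives K = 7/4 ≈ 1.7500; a fully generic set of size 4 gives K ≈ 2.5000.

|A| = 4, |A + A| = 10, K = 10/4 = 5/2.


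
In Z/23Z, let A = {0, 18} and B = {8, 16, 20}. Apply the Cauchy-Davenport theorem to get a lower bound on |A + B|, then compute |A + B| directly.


Cauchy-Davenport: |A + B| ≥ min(p, |A| + |B| - 1) for A, B nonempty in Z/pZ.
|A| = 2, |B| = 3, p = 23.
CD lower bound = min(23, 2 + 3 - 1) = min(23, 4) = 4.
Compute A + B mod 23 directly:
a = 0: 0+8=8, 0+16=16, 0+20=20
a = 18: 18+8=3, 18+16=11, 18+20=15
A + B = {3, 8, 11, 15, 16, 20}, so |A + B| = 6.
Verify: 6 ≥ 4? Yes ✓.

CD lower bound = 4, actual |A + B| = 6.


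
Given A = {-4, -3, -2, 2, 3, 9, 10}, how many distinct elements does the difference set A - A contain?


A - A = {a - a' : a, a' ∈ A}; |A| = 7.
Bounds: 2|A|-1 ≤ |A - A| ≤ |A|² - |A| + 1, i.e. 13 ≤ |A - A| ≤ 43.
Note: 0 ∈ A - A always (from a - a). The set is symmetric: if d ∈ A - A then -d ∈ A - A.
Enumerate nonzero differences d = a - a' with a > a' (then include -d):
Positive differences: {1, 2, 4, 5, 6, 7, 8, 11, 12, 13, 14}
Full difference set: {0} ∪ (positive diffs) ∪ (negative diffs).
|A - A| = 1 + 2·11 = 23 (matches direct enumeration: 23).

|A - A| = 23


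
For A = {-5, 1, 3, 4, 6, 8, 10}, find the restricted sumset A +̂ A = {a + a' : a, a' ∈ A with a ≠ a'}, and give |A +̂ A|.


Restricted sumset: A +̂ A = {a + a' : a ∈ A, a' ∈ A, a ≠ a'}.
Equivalently, take A + A and drop any sum 2a that is achievable ONLY as a + a for a ∈ A (i.e. sums representable only with equal summands).
Enumerate pairs (a, a') with a < a' (symmetric, so each unordered pair gives one sum; this covers all a ≠ a'):
  -5 + 1 = -4
  -5 + 3 = -2
  -5 + 4 = -1
  -5 + 6 = 1
  -5 + 8 = 3
  -5 + 10 = 5
  1 + 3 = 4
  1 + 4 = 5
  1 + 6 = 7
  1 + 8 = 9
  1 + 10 = 11
  3 + 4 = 7
  3 + 6 = 9
  3 + 8 = 11
  3 + 10 = 13
  4 + 6 = 10
  4 + 8 = 12
  4 + 10 = 14
  6 + 8 = 14
  6 + 10 = 16
  8 + 10 = 18
Collected distinct sums: {-4, -2, -1, 1, 3, 4, 5, 7, 9, 10, 11, 12, 13, 14, 16, 18}
|A +̂ A| = 16
(Reference bound: |A +̂ A| ≥ 2|A| - 3 for |A| ≥ 2, with |A| = 7 giving ≥ 11.)

|A +̂ A| = 16


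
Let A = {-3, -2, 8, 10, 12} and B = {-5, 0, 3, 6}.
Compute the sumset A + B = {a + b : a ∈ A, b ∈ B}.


A + B = {a + b : a ∈ A, b ∈ B}.
Enumerate all |A|·|B| = 5·4 = 20 pairs (a, b) and collect distinct sums.
a = -3: -3+-5=-8, -3+0=-3, -3+3=0, -3+6=3
a = -2: -2+-5=-7, -2+0=-2, -2+3=1, -2+6=4
a = 8: 8+-5=3, 8+0=8, 8+3=11, 8+6=14
a = 10: 10+-5=5, 10+0=10, 10+3=13, 10+6=16
a = 12: 12+-5=7, 12+0=12, 12+3=15, 12+6=18
Collecting distinct sums: A + B = {-8, -7, -3, -2, 0, 1, 3, 4, 5, 7, 8, 10, 11, 12, 13, 14, 15, 16, 18}
|A + B| = 19

A + B = {-8, -7, -3, -2, 0, 1, 3, 4, 5, 7, 8, 10, 11, 12, 13, 14, 15, 16, 18}


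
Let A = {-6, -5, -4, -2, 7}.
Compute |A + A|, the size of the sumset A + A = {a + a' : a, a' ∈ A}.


A + A = {a + a' : a, a' ∈ A}; |A| = 5.
General bounds: 2|A| - 1 ≤ |A + A| ≤ |A|(|A|+1)/2, i.e. 9 ≤ |A + A| ≤ 15.
Lower bound 2|A|-1 is attained iff A is an arithmetic progression.
Enumerate sums a + a' for a ≤ a' (symmetric, so this suffices):
a = -6: -6+-6=-12, -6+-5=-11, -6+-4=-10, -6+-2=-8, -6+7=1
a = -5: -5+-5=-10, -5+-4=-9, -5+-2=-7, -5+7=2
a = -4: -4+-4=-8, -4+-2=-6, -4+7=3
a = -2: -2+-2=-4, -2+7=5
a = 7: 7+7=14
Distinct sums: {-12, -11, -10, -9, -8, -7, -6, -4, 1, 2, 3, 5, 14}
|A + A| = 13

|A + A| = 13


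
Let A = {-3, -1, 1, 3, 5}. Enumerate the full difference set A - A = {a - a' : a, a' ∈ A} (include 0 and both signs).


A - A = {a - a' : a, a' ∈ A}.
Compute a - a' for each ordered pair (a, a'):
a = -3: -3--3=0, -3--1=-2, -3-1=-4, -3-3=-6, -3-5=-8
a = -1: -1--3=2, -1--1=0, -1-1=-2, -1-3=-4, -1-5=-6
a = 1: 1--3=4, 1--1=2, 1-1=0, 1-3=-2, 1-5=-4
a = 3: 3--3=6, 3--1=4, 3-1=2, 3-3=0, 3-5=-2
a = 5: 5--3=8, 5--1=6, 5-1=4, 5-3=2, 5-5=0
Collecting distinct values (and noting 0 appears from a-a):
A - A = {-8, -6, -4, -2, 0, 2, 4, 6, 8}
|A - A| = 9

A - A = {-8, -6, -4, -2, 0, 2, 4, 6, 8}


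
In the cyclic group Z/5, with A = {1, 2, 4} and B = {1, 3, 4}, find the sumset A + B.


Work in Z/5Z: reduce every sum a + b modulo 5.
Enumerate all 9 pairs:
a = 1: 1+1=2, 1+3=4, 1+4=0
a = 2: 2+1=3, 2+3=0, 2+4=1
a = 4: 4+1=0, 4+3=2, 4+4=3
Distinct residues collected: {0, 1, 2, 3, 4}
|A + B| = 5 (out of 5 total residues).

A + B = {0, 1, 2, 3, 4}


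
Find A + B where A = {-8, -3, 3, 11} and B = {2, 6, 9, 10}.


A + B = {a + b : a ∈ A, b ∈ B}.
Enumerate all |A|·|B| = 4·4 = 16 pairs (a, b) and collect distinct sums.
a = -8: -8+2=-6, -8+6=-2, -8+9=1, -8+10=2
a = -3: -3+2=-1, -3+6=3, -3+9=6, -3+10=7
a = 3: 3+2=5, 3+6=9, 3+9=12, 3+10=13
a = 11: 11+2=13, 11+6=17, 11+9=20, 11+10=21
Collecting distinct sums: A + B = {-6, -2, -1, 1, 2, 3, 5, 6, 7, 9, 12, 13, 17, 20, 21}
|A + B| = 15

A + B = {-6, -2, -1, 1, 2, 3, 5, 6, 7, 9, 12, 13, 17, 20, 21}


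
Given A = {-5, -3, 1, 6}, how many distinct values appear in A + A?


A + A = {a + a' : a, a' ∈ A}; |A| = 4.
General bounds: 2|A| - 1 ≤ |A + A| ≤ |A|(|A|+1)/2, i.e. 7 ≤ |A + A| ≤ 10.
Lower bound 2|A|-1 is attained iff A is an arithmetic progression.
Enumerate sums a + a' for a ≤ a' (symmetric, so this suffices):
a = -5: -5+-5=-10, -5+-3=-8, -5+1=-4, -5+6=1
a = -3: -3+-3=-6, -3+1=-2, -3+6=3
a = 1: 1+1=2, 1+6=7
a = 6: 6+6=12
Distinct sums: {-10, -8, -6, -4, -2, 1, 2, 3, 7, 12}
|A + A| = 10

|A + A| = 10


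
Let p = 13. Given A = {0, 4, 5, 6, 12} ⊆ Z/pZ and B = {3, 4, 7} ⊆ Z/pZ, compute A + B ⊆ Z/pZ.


Work in Z/13Z: reduce every sum a + b modulo 13.
Enumerate all 15 pairs:
a = 0: 0+3=3, 0+4=4, 0+7=7
a = 4: 4+3=7, 4+4=8, 4+7=11
a = 5: 5+3=8, 5+4=9, 5+7=12
a = 6: 6+3=9, 6+4=10, 6+7=0
a = 12: 12+3=2, 12+4=3, 12+7=6
Distinct residues collected: {0, 2, 3, 4, 6, 7, 8, 9, 10, 11, 12}
|A + B| = 11 (out of 13 total residues).

A + B = {0, 2, 3, 4, 6, 7, 8, 9, 10, 11, 12}


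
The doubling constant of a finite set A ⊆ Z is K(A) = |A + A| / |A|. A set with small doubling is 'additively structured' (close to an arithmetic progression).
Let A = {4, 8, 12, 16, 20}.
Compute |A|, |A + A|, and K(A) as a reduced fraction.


|A| = 5.
Compute A + A by enumerating all 25 pairs.
A + A = {8, 12, 16, 20, 24, 28, 32, 36, 40}, so |A + A| = 9.
K = |A + A| / |A| = 9/5 (already in lowest terms) ≈ 1.8000.
Reference: AP of size 5 gives K = 9/5 ≈ 1.8000; a fully generic set of size 5 gives K ≈ 3.0000.

|A| = 5, |A + A| = 9, K = 9/5.


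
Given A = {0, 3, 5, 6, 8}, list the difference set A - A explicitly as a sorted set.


A - A = {a - a' : a, a' ∈ A}.
Compute a - a' for each ordered pair (a, a'):
a = 0: 0-0=0, 0-3=-3, 0-5=-5, 0-6=-6, 0-8=-8
a = 3: 3-0=3, 3-3=0, 3-5=-2, 3-6=-3, 3-8=-5
a = 5: 5-0=5, 5-3=2, 5-5=0, 5-6=-1, 5-8=-3
a = 6: 6-0=6, 6-3=3, 6-5=1, 6-6=0, 6-8=-2
a = 8: 8-0=8, 8-3=5, 8-5=3, 8-6=2, 8-8=0
Collecting distinct values (and noting 0 appears from a-a):
A - A = {-8, -6, -5, -3, -2, -1, 0, 1, 2, 3, 5, 6, 8}
|A - A| = 13

A - A = {-8, -6, -5, -3, -2, -1, 0, 1, 2, 3, 5, 6, 8}


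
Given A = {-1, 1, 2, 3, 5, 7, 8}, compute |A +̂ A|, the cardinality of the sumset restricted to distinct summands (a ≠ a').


Restricted sumset: A +̂ A = {a + a' : a ∈ A, a' ∈ A, a ≠ a'}.
Equivalently, take A + A and drop any sum 2a that is achievable ONLY as a + a for a ∈ A (i.e. sums representable only with equal summands).
Enumerate pairs (a, a') with a < a' (symmetric, so each unordered pair gives one sum; this covers all a ≠ a'):
  -1 + 1 = 0
  -1 + 2 = 1
  -1 + 3 = 2
  -1 + 5 = 4
  -1 + 7 = 6
  -1 + 8 = 7
  1 + 2 = 3
  1 + 3 = 4
  1 + 5 = 6
  1 + 7 = 8
  1 + 8 = 9
  2 + 3 = 5
  2 + 5 = 7
  2 + 7 = 9
  2 + 8 = 10
  3 + 5 = 8
  3 + 7 = 10
  3 + 8 = 11
  5 + 7 = 12
  5 + 8 = 13
  7 + 8 = 15
Collected distinct sums: {0, 1, 2, 3, 4, 5, 6, 7, 8, 9, 10, 11, 12, 13, 15}
|A +̂ A| = 15
(Reference bound: |A +̂ A| ≥ 2|A| - 3 for |A| ≥ 2, with |A| = 7 giving ≥ 11.)

|A +̂ A| = 15


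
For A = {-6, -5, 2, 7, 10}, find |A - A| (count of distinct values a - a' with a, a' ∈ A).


A - A = {a - a' : a, a' ∈ A}; |A| = 5.
Bounds: 2|A|-1 ≤ |A - A| ≤ |A|² - |A| + 1, i.e. 9 ≤ |A - A| ≤ 21.
Note: 0 ∈ A - A always (from a - a). The set is symmetric: if d ∈ A - A then -d ∈ A - A.
Enumerate nonzero differences d = a - a' with a > a' (then include -d):
Positive differences: {1, 3, 5, 7, 8, 12, 13, 15, 16}
Full difference set: {0} ∪ (positive diffs) ∪ (negative diffs).
|A - A| = 1 + 2·9 = 19 (matches direct enumeration: 19).

|A - A| = 19


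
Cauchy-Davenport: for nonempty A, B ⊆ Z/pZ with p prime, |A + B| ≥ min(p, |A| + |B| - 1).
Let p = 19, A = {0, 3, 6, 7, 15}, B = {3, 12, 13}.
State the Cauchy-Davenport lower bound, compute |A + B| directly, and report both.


Cauchy-Davenport: |A + B| ≥ min(p, |A| + |B| - 1) for A, B nonempty in Z/pZ.
|A| = 5, |B| = 3, p = 19.
CD lower bound = min(19, 5 + 3 - 1) = min(19, 7) = 7.
Compute A + B mod 19 directly:
a = 0: 0+3=3, 0+12=12, 0+13=13
a = 3: 3+3=6, 3+12=15, 3+13=16
a = 6: 6+3=9, 6+12=18, 6+13=0
a = 7: 7+3=10, 7+12=0, 7+13=1
a = 15: 15+3=18, 15+12=8, 15+13=9
A + B = {0, 1, 3, 6, 8, 9, 10, 12, 13, 15, 16, 18}, so |A + B| = 12.
Verify: 12 ≥ 7? Yes ✓.

CD lower bound = 7, actual |A + B| = 12.


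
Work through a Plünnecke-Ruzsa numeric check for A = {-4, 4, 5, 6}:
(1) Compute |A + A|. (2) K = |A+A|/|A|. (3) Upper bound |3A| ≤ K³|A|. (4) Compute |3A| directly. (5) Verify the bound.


|A| = 4.
Step 1: Compute A + A by enumerating all 16 pairs.
A + A = {-8, 0, 1, 2, 8, 9, 10, 11, 12}, so |A + A| = 9.
Step 2: Doubling constant K = |A + A|/|A| = 9/4 = 9/4 ≈ 2.2500.
Step 3: Plünnecke-Ruzsa gives |3A| ≤ K³·|A| = (2.2500)³ · 4 ≈ 45.5625.
Step 4: Compute 3A = A + A + A directly by enumerating all triples (a,b,c) ∈ A³; |3A| = 16.
Step 5: Check 16 ≤ 45.5625? Yes ✓.

K = 9/4, Plünnecke-Ruzsa bound K³|A| ≈ 45.5625, |3A| = 16, inequality holds.


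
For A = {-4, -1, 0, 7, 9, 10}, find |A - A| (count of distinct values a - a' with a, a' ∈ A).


A - A = {a - a' : a, a' ∈ A}; |A| = 6.
Bounds: 2|A|-1 ≤ |A - A| ≤ |A|² - |A| + 1, i.e. 11 ≤ |A - A| ≤ 31.
Note: 0 ∈ A - A always (from a - a). The set is symmetric: if d ∈ A - A then -d ∈ A - A.
Enumerate nonzero differences d = a - a' with a > a' (then include -d):
Positive differences: {1, 2, 3, 4, 7, 8, 9, 10, 11, 13, 14}
Full difference set: {0} ∪ (positive diffs) ∪ (negative diffs).
|A - A| = 1 + 2·11 = 23 (matches direct enumeration: 23).

|A - A| = 23


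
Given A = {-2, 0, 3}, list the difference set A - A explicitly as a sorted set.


A - A = {a - a' : a, a' ∈ A}.
Compute a - a' for each ordered pair (a, a'):
a = -2: -2--2=0, -2-0=-2, -2-3=-5
a = 0: 0--2=2, 0-0=0, 0-3=-3
a = 3: 3--2=5, 3-0=3, 3-3=0
Collecting distinct values (and noting 0 appears from a-a):
A - A = {-5, -3, -2, 0, 2, 3, 5}
|A - A| = 7

A - A = {-5, -3, -2, 0, 2, 3, 5}


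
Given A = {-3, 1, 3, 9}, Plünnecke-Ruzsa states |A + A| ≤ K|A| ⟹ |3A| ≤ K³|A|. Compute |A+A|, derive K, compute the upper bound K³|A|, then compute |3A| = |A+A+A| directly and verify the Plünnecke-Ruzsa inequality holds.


|A| = 4.
Step 1: Compute A + A by enumerating all 16 pairs.
A + A = {-6, -2, 0, 2, 4, 6, 10, 12, 18}, so |A + A| = 9.
Step 2: Doubling constant K = |A + A|/|A| = 9/4 = 9/4 ≈ 2.2500.
Step 3: Plünnecke-Ruzsa gives |3A| ≤ K³·|A| = (2.2500)³ · 4 ≈ 45.5625.
Step 4: Compute 3A = A + A + A directly by enumerating all triples (a,b,c) ∈ A³; |3A| = 15.
Step 5: Check 15 ≤ 45.5625? Yes ✓.

K = 9/4, Plünnecke-Ruzsa bound K³|A| ≈ 45.5625, |3A| = 15, inequality holds.


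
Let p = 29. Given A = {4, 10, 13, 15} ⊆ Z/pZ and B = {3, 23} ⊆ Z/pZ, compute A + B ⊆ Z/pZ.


Work in Z/29Z: reduce every sum a + b modulo 29.
Enumerate all 8 pairs:
a = 4: 4+3=7, 4+23=27
a = 10: 10+3=13, 10+23=4
a = 13: 13+3=16, 13+23=7
a = 15: 15+3=18, 15+23=9
Distinct residues collected: {4, 7, 9, 13, 16, 18, 27}
|A + B| = 7 (out of 29 total residues).

A + B = {4, 7, 9, 13, 16, 18, 27}


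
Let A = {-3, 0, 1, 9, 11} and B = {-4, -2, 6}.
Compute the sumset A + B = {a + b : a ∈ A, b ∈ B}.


A + B = {a + b : a ∈ A, b ∈ B}.
Enumerate all |A|·|B| = 5·3 = 15 pairs (a, b) and collect distinct sums.
a = -3: -3+-4=-7, -3+-2=-5, -3+6=3
a = 0: 0+-4=-4, 0+-2=-2, 0+6=6
a = 1: 1+-4=-3, 1+-2=-1, 1+6=7
a = 9: 9+-4=5, 9+-2=7, 9+6=15
a = 11: 11+-4=7, 11+-2=9, 11+6=17
Collecting distinct sums: A + B = {-7, -5, -4, -3, -2, -1, 3, 5, 6, 7, 9, 15, 17}
|A + B| = 13

A + B = {-7, -5, -4, -3, -2, -1, 3, 5, 6, 7, 9, 15, 17}


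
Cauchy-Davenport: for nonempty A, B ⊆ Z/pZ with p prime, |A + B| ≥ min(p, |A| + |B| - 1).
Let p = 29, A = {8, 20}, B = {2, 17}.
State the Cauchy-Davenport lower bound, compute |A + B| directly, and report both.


Cauchy-Davenport: |A + B| ≥ min(p, |A| + |B| - 1) for A, B nonempty in Z/pZ.
|A| = 2, |B| = 2, p = 29.
CD lower bound = min(29, 2 + 2 - 1) = min(29, 3) = 3.
Compute A + B mod 29 directly:
a = 8: 8+2=10, 8+17=25
a = 20: 20+2=22, 20+17=8
A + B = {8, 10, 22, 25}, so |A + B| = 4.
Verify: 4 ≥ 3? Yes ✓.

CD lower bound = 3, actual |A + B| = 4.


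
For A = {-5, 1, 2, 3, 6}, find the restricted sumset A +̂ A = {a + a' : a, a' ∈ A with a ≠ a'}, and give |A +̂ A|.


Restricted sumset: A +̂ A = {a + a' : a ∈ A, a' ∈ A, a ≠ a'}.
Equivalently, take A + A and drop any sum 2a that is achievable ONLY as a + a for a ∈ A (i.e. sums representable only with equal summands).
Enumerate pairs (a, a') with a < a' (symmetric, so each unordered pair gives one sum; this covers all a ≠ a'):
  -5 + 1 = -4
  -5 + 2 = -3
  -5 + 3 = -2
  -5 + 6 = 1
  1 + 2 = 3
  1 + 3 = 4
  1 + 6 = 7
  2 + 3 = 5
  2 + 6 = 8
  3 + 6 = 9
Collected distinct sums: {-4, -3, -2, 1, 3, 4, 5, 7, 8, 9}
|A +̂ A| = 10
(Reference bound: |A +̂ A| ≥ 2|A| - 3 for |A| ≥ 2, with |A| = 5 giving ≥ 7.)

|A +̂ A| = 10


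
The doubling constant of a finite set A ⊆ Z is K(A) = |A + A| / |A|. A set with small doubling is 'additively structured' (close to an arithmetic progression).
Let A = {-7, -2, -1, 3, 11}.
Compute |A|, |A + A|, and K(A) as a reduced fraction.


|A| = 5.
Compute A + A by enumerating all 25 pairs.
A + A = {-14, -9, -8, -4, -3, -2, 1, 2, 4, 6, 9, 10, 14, 22}, so |A + A| = 14.
K = |A + A| / |A| = 14/5 (already in lowest terms) ≈ 2.8000.
Reference: AP of size 5 gives K = 9/5 ≈ 1.8000; a fully generic set of size 5 gives K ≈ 3.0000.

|A| = 5, |A + A| = 14, K = 14/5.


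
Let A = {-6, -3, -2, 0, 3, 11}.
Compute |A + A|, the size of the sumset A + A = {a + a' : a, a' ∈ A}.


A + A = {a + a' : a, a' ∈ A}; |A| = 6.
General bounds: 2|A| - 1 ≤ |A + A| ≤ |A|(|A|+1)/2, i.e. 11 ≤ |A + A| ≤ 21.
Lower bound 2|A|-1 is attained iff A is an arithmetic progression.
Enumerate sums a + a' for a ≤ a' (symmetric, so this suffices):
a = -6: -6+-6=-12, -6+-3=-9, -6+-2=-8, -6+0=-6, -6+3=-3, -6+11=5
a = -3: -3+-3=-6, -3+-2=-5, -3+0=-3, -3+3=0, -3+11=8
a = -2: -2+-2=-4, -2+0=-2, -2+3=1, -2+11=9
a = 0: 0+0=0, 0+3=3, 0+11=11
a = 3: 3+3=6, 3+11=14
a = 11: 11+11=22
Distinct sums: {-12, -9, -8, -6, -5, -4, -3, -2, 0, 1, 3, 5, 6, 8, 9, 11, 14, 22}
|A + A| = 18

|A + A| = 18


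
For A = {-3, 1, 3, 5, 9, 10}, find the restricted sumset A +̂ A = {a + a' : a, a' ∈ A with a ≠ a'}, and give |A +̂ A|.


Restricted sumset: A +̂ A = {a + a' : a ∈ A, a' ∈ A, a ≠ a'}.
Equivalently, take A + A and drop any sum 2a that is achievable ONLY as a + a for a ∈ A (i.e. sums representable only with equal summands).
Enumerate pairs (a, a') with a < a' (symmetric, so each unordered pair gives one sum; this covers all a ≠ a'):
  -3 + 1 = -2
  -3 + 3 = 0
  -3 + 5 = 2
  -3 + 9 = 6
  -3 + 10 = 7
  1 + 3 = 4
  1 + 5 = 6
  1 + 9 = 10
  1 + 10 = 11
  3 + 5 = 8
  3 + 9 = 12
  3 + 10 = 13
  5 + 9 = 14
  5 + 10 = 15
  9 + 10 = 19
Collected distinct sums: {-2, 0, 2, 4, 6, 7, 8, 10, 11, 12, 13, 14, 15, 19}
|A +̂ A| = 14
(Reference bound: |A +̂ A| ≥ 2|A| - 3 for |A| ≥ 2, with |A| = 6 giving ≥ 9.)

|A +̂ A| = 14


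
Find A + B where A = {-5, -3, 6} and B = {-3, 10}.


A + B = {a + b : a ∈ A, b ∈ B}.
Enumerate all |A|·|B| = 3·2 = 6 pairs (a, b) and collect distinct sums.
a = -5: -5+-3=-8, -5+10=5
a = -3: -3+-3=-6, -3+10=7
a = 6: 6+-3=3, 6+10=16
Collecting distinct sums: A + B = {-8, -6, 3, 5, 7, 16}
|A + B| = 6

A + B = {-8, -6, 3, 5, 7, 16}


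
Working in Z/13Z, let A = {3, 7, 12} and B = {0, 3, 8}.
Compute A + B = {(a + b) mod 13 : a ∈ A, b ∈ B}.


Work in Z/13Z: reduce every sum a + b modulo 13.
Enumerate all 9 pairs:
a = 3: 3+0=3, 3+3=6, 3+8=11
a = 7: 7+0=7, 7+3=10, 7+8=2
a = 12: 12+0=12, 12+3=2, 12+8=7
Distinct residues collected: {2, 3, 6, 7, 10, 11, 12}
|A + B| = 7 (out of 13 total residues).

A + B = {2, 3, 6, 7, 10, 11, 12}


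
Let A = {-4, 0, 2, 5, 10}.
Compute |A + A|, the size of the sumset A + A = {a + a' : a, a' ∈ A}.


A + A = {a + a' : a, a' ∈ A}; |A| = 5.
General bounds: 2|A| - 1 ≤ |A + A| ≤ |A|(|A|+1)/2, i.e. 9 ≤ |A + A| ≤ 15.
Lower bound 2|A|-1 is attained iff A is an arithmetic progression.
Enumerate sums a + a' for a ≤ a' (symmetric, so this suffices):
a = -4: -4+-4=-8, -4+0=-4, -4+2=-2, -4+5=1, -4+10=6
a = 0: 0+0=0, 0+2=2, 0+5=5, 0+10=10
a = 2: 2+2=4, 2+5=7, 2+10=12
a = 5: 5+5=10, 5+10=15
a = 10: 10+10=20
Distinct sums: {-8, -4, -2, 0, 1, 2, 4, 5, 6, 7, 10, 12, 15, 20}
|A + A| = 14

|A + A| = 14


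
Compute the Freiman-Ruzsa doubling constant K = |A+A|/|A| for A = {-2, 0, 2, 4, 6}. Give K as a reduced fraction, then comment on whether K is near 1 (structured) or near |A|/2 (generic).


|A| = 5.
Compute A + A by enumerating all 25 pairs.
A + A = {-4, -2, 0, 2, 4, 6, 8, 10, 12}, so |A + A| = 9.
K = |A + A| / |A| = 9/5 (already in lowest terms) ≈ 1.8000.
Reference: AP of size 5 gives K = 9/5 ≈ 1.8000; a fully generic set of size 5 gives K ≈ 3.0000.

|A| = 5, |A + A| = 9, K = 9/5.


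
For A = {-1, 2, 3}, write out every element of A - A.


A - A = {a - a' : a, a' ∈ A}.
Compute a - a' for each ordered pair (a, a'):
a = -1: -1--1=0, -1-2=-3, -1-3=-4
a = 2: 2--1=3, 2-2=0, 2-3=-1
a = 3: 3--1=4, 3-2=1, 3-3=0
Collecting distinct values (and noting 0 appears from a-a):
A - A = {-4, -3, -1, 0, 1, 3, 4}
|A - A| = 7

A - A = {-4, -3, -1, 0, 1, 3, 4}


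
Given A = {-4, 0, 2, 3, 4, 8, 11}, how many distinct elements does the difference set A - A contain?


A - A = {a - a' : a, a' ∈ A}; |A| = 7.
Bounds: 2|A|-1 ≤ |A - A| ≤ |A|² - |A| + 1, i.e. 13 ≤ |A - A| ≤ 43.
Note: 0 ∈ A - A always (from a - a). The set is symmetric: if d ∈ A - A then -d ∈ A - A.
Enumerate nonzero differences d = a - a' with a > a' (then include -d):
Positive differences: {1, 2, 3, 4, 5, 6, 7, 8, 9, 11, 12, 15}
Full difference set: {0} ∪ (positive diffs) ∪ (negative diffs).
|A - A| = 1 + 2·12 = 25 (matches direct enumeration: 25).

|A - A| = 25


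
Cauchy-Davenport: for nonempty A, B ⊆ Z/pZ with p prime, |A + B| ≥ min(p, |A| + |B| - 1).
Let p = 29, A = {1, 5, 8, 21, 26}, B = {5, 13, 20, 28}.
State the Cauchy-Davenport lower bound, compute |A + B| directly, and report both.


Cauchy-Davenport: |A + B| ≥ min(p, |A| + |B| - 1) for A, B nonempty in Z/pZ.
|A| = 5, |B| = 4, p = 29.
CD lower bound = min(29, 5 + 4 - 1) = min(29, 8) = 8.
Compute A + B mod 29 directly:
a = 1: 1+5=6, 1+13=14, 1+20=21, 1+28=0
a = 5: 5+5=10, 5+13=18, 5+20=25, 5+28=4
a = 8: 8+5=13, 8+13=21, 8+20=28, 8+28=7
a = 21: 21+5=26, 21+13=5, 21+20=12, 21+28=20
a = 26: 26+5=2, 26+13=10, 26+20=17, 26+28=25
A + B = {0, 2, 4, 5, 6, 7, 10, 12, 13, 14, 17, 18, 20, 21, 25, 26, 28}, so |A + B| = 17.
Verify: 17 ≥ 8? Yes ✓.

CD lower bound = 8, actual |A + B| = 17.


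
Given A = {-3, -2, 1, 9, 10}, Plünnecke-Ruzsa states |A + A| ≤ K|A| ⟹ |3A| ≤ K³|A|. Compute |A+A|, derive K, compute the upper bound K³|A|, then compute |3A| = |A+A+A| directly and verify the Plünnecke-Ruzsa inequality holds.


|A| = 5.
Step 1: Compute A + A by enumerating all 25 pairs.
A + A = {-6, -5, -4, -2, -1, 2, 6, 7, 8, 10, 11, 18, 19, 20}, so |A + A| = 14.
Step 2: Doubling constant K = |A + A|/|A| = 14/5 = 14/5 ≈ 2.8000.
Step 3: Plünnecke-Ruzsa gives |3A| ≤ K³·|A| = (2.8000)³ · 5 ≈ 109.7600.
Step 4: Compute 3A = A + A + A directly by enumerating all triples (a,b,c) ∈ A³; |3A| = 29.
Step 5: Check 29 ≤ 109.7600? Yes ✓.

K = 14/5, Plünnecke-Ruzsa bound K³|A| ≈ 109.7600, |3A| = 29, inequality holds.


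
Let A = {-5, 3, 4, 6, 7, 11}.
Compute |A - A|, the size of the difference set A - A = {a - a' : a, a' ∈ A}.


A - A = {a - a' : a, a' ∈ A}; |A| = 6.
Bounds: 2|A|-1 ≤ |A - A| ≤ |A|² - |A| + 1, i.e. 11 ≤ |A - A| ≤ 31.
Note: 0 ∈ A - A always (from a - a). The set is symmetric: if d ∈ A - A then -d ∈ A - A.
Enumerate nonzero differences d = a - a' with a > a' (then include -d):
Positive differences: {1, 2, 3, 4, 5, 7, 8, 9, 11, 12, 16}
Full difference set: {0} ∪ (positive diffs) ∪ (negative diffs).
|A - A| = 1 + 2·11 = 23 (matches direct enumeration: 23).

|A - A| = 23


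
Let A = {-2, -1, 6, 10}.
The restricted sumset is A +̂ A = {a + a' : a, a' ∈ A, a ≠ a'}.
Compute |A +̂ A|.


Restricted sumset: A +̂ A = {a + a' : a ∈ A, a' ∈ A, a ≠ a'}.
Equivalently, take A + A and drop any sum 2a that is achievable ONLY as a + a for a ∈ A (i.e. sums representable only with equal summands).
Enumerate pairs (a, a') with a < a' (symmetric, so each unordered pair gives one sum; this covers all a ≠ a'):
  -2 + -1 = -3
  -2 + 6 = 4
  -2 + 10 = 8
  -1 + 6 = 5
  -1 + 10 = 9
  6 + 10 = 16
Collected distinct sums: {-3, 4, 5, 8, 9, 16}
|A +̂ A| = 6
(Reference bound: |A +̂ A| ≥ 2|A| - 3 for |A| ≥ 2, with |A| = 4 giving ≥ 5.)

|A +̂ A| = 6


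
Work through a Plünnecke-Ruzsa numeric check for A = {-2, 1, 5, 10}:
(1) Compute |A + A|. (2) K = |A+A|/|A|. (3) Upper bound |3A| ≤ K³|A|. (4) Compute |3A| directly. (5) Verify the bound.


|A| = 4.
Step 1: Compute A + A by enumerating all 16 pairs.
A + A = {-4, -1, 2, 3, 6, 8, 10, 11, 15, 20}, so |A + A| = 10.
Step 2: Doubling constant K = |A + A|/|A| = 10/4 = 10/4 ≈ 2.5000.
Step 3: Plünnecke-Ruzsa gives |3A| ≤ K³·|A| = (2.5000)³ · 4 ≈ 62.5000.
Step 4: Compute 3A = A + A + A directly by enumerating all triples (a,b,c) ∈ A³; |3A| = 20.
Step 5: Check 20 ≤ 62.5000? Yes ✓.

K = 10/4, Plünnecke-Ruzsa bound K³|A| ≈ 62.5000, |3A| = 20, inequality holds.


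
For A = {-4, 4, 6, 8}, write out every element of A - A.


A - A = {a - a' : a, a' ∈ A}.
Compute a - a' for each ordered pair (a, a'):
a = -4: -4--4=0, -4-4=-8, -4-6=-10, -4-8=-12
a = 4: 4--4=8, 4-4=0, 4-6=-2, 4-8=-4
a = 6: 6--4=10, 6-4=2, 6-6=0, 6-8=-2
a = 8: 8--4=12, 8-4=4, 8-6=2, 8-8=0
Collecting distinct values (and noting 0 appears from a-a):
A - A = {-12, -10, -8, -4, -2, 0, 2, 4, 8, 10, 12}
|A - A| = 11

A - A = {-12, -10, -8, -4, -2, 0, 2, 4, 8, 10, 12}


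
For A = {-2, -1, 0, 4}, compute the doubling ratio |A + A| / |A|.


|A| = 4.
Compute A + A by enumerating all 16 pairs.
A + A = {-4, -3, -2, -1, 0, 2, 3, 4, 8}, so |A + A| = 9.
K = |A + A| / |A| = 9/4 (already in lowest terms) ≈ 2.2500.
Reference: AP of size 4 gives K = 7/4 ≈ 1.7500; a fully generic set of size 4 gives K ≈ 2.5000.

|A| = 4, |A + A| = 9, K = 9/4.


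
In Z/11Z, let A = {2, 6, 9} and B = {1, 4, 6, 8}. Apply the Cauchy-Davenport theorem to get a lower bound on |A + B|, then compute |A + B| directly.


Cauchy-Davenport: |A + B| ≥ min(p, |A| + |B| - 1) for A, B nonempty in Z/pZ.
|A| = 3, |B| = 4, p = 11.
CD lower bound = min(11, 3 + 4 - 1) = min(11, 6) = 6.
Compute A + B mod 11 directly:
a = 2: 2+1=3, 2+4=6, 2+6=8, 2+8=10
a = 6: 6+1=7, 6+4=10, 6+6=1, 6+8=3
a = 9: 9+1=10, 9+4=2, 9+6=4, 9+8=6
A + B = {1, 2, 3, 4, 6, 7, 8, 10}, so |A + B| = 8.
Verify: 8 ≥ 6? Yes ✓.

CD lower bound = 6, actual |A + B| = 8.


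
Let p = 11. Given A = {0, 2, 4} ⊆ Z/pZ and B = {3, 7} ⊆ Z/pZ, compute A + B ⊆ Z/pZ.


Work in Z/11Z: reduce every sum a + b modulo 11.
Enumerate all 6 pairs:
a = 0: 0+3=3, 0+7=7
a = 2: 2+3=5, 2+7=9
a = 4: 4+3=7, 4+7=0
Distinct residues collected: {0, 3, 5, 7, 9}
|A + B| = 5 (out of 11 total residues).

A + B = {0, 3, 5, 7, 9}


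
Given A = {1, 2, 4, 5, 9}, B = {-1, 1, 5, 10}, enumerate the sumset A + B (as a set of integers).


A + B = {a + b : a ∈ A, b ∈ B}.
Enumerate all |A|·|B| = 5·4 = 20 pairs (a, b) and collect distinct sums.
a = 1: 1+-1=0, 1+1=2, 1+5=6, 1+10=11
a = 2: 2+-1=1, 2+1=3, 2+5=7, 2+10=12
a = 4: 4+-1=3, 4+1=5, 4+5=9, 4+10=14
a = 5: 5+-1=4, 5+1=6, 5+5=10, 5+10=15
a = 9: 9+-1=8, 9+1=10, 9+5=14, 9+10=19
Collecting distinct sums: A + B = {0, 1, 2, 3, 4, 5, 6, 7, 8, 9, 10, 11, 12, 14, 15, 19}
|A + B| = 16

A + B = {0, 1, 2, 3, 4, 5, 6, 7, 8, 9, 10, 11, 12, 14, 15, 19}


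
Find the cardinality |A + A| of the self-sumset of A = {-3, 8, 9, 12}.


A + A = {a + a' : a, a' ∈ A}; |A| = 4.
General bounds: 2|A| - 1 ≤ |A + A| ≤ |A|(|A|+1)/2, i.e. 7 ≤ |A + A| ≤ 10.
Lower bound 2|A|-1 is attained iff A is an arithmetic progression.
Enumerate sums a + a' for a ≤ a' (symmetric, so this suffices):
a = -3: -3+-3=-6, -3+8=5, -3+9=6, -3+12=9
a = 8: 8+8=16, 8+9=17, 8+12=20
a = 9: 9+9=18, 9+12=21
a = 12: 12+12=24
Distinct sums: {-6, 5, 6, 9, 16, 17, 18, 20, 21, 24}
|A + A| = 10

|A + A| = 10


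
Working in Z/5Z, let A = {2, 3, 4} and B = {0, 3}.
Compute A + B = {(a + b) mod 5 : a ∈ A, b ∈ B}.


Work in Z/5Z: reduce every sum a + b modulo 5.
Enumerate all 6 pairs:
a = 2: 2+0=2, 2+3=0
a = 3: 3+0=3, 3+3=1
a = 4: 4+0=4, 4+3=2
Distinct residues collected: {0, 1, 2, 3, 4}
|A + B| = 5 (out of 5 total residues).

A + B = {0, 1, 2, 3, 4}


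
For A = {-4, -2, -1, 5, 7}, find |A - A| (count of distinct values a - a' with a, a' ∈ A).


A - A = {a - a' : a, a' ∈ A}; |A| = 5.
Bounds: 2|A|-1 ≤ |A - A| ≤ |A|² - |A| + 1, i.e. 9 ≤ |A - A| ≤ 21.
Note: 0 ∈ A - A always (from a - a). The set is symmetric: if d ∈ A - A then -d ∈ A - A.
Enumerate nonzero differences d = a - a' with a > a' (then include -d):
Positive differences: {1, 2, 3, 6, 7, 8, 9, 11}
Full difference set: {0} ∪ (positive diffs) ∪ (negative diffs).
|A - A| = 1 + 2·8 = 17 (matches direct enumeration: 17).

|A - A| = 17


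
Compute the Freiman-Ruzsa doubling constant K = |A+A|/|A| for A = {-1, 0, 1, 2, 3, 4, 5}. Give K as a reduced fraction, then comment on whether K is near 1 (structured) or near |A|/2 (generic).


|A| = 7.
Compute A + A by enumerating all 49 pairs.
A + A = {-2, -1, 0, 1, 2, 3, 4, 5, 6, 7, 8, 9, 10}, so |A + A| = 13.
K = |A + A| / |A| = 13/7 (already in lowest terms) ≈ 1.8571.
Reference: AP of size 7 gives K = 13/7 ≈ 1.8571; a fully generic set of size 7 gives K ≈ 4.0000.

|A| = 7, |A + A| = 13, K = 13/7.


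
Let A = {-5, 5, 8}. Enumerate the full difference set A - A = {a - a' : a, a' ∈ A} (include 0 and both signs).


A - A = {a - a' : a, a' ∈ A}.
Compute a - a' for each ordered pair (a, a'):
a = -5: -5--5=0, -5-5=-10, -5-8=-13
a = 5: 5--5=10, 5-5=0, 5-8=-3
a = 8: 8--5=13, 8-5=3, 8-8=0
Collecting distinct values (and noting 0 appears from a-a):
A - A = {-13, -10, -3, 0, 3, 10, 13}
|A - A| = 7

A - A = {-13, -10, -3, 0, 3, 10, 13}


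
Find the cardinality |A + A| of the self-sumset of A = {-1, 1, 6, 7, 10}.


A + A = {a + a' : a, a' ∈ A}; |A| = 5.
General bounds: 2|A| - 1 ≤ |A + A| ≤ |A|(|A|+1)/2, i.e. 9 ≤ |A + A| ≤ 15.
Lower bound 2|A|-1 is attained iff A is an arithmetic progression.
Enumerate sums a + a' for a ≤ a' (symmetric, so this suffices):
a = -1: -1+-1=-2, -1+1=0, -1+6=5, -1+7=6, -1+10=9
a = 1: 1+1=2, 1+6=7, 1+7=8, 1+10=11
a = 6: 6+6=12, 6+7=13, 6+10=16
a = 7: 7+7=14, 7+10=17
a = 10: 10+10=20
Distinct sums: {-2, 0, 2, 5, 6, 7, 8, 9, 11, 12, 13, 14, 16, 17, 20}
|A + A| = 15

|A + A| = 15


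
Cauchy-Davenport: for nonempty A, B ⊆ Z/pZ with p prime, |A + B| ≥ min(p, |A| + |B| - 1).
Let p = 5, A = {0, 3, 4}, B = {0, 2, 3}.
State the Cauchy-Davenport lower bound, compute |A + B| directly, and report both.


Cauchy-Davenport: |A + B| ≥ min(p, |A| + |B| - 1) for A, B nonempty in Z/pZ.
|A| = 3, |B| = 3, p = 5.
CD lower bound = min(5, 3 + 3 - 1) = min(5, 5) = 5.
Compute A + B mod 5 directly:
a = 0: 0+0=0, 0+2=2, 0+3=3
a = 3: 3+0=3, 3+2=0, 3+3=1
a = 4: 4+0=4, 4+2=1, 4+3=2
A + B = {0, 1, 2, 3, 4}, so |A + B| = 5.
Verify: 5 ≥ 5? Yes ✓.

CD lower bound = 5, actual |A + B| = 5.


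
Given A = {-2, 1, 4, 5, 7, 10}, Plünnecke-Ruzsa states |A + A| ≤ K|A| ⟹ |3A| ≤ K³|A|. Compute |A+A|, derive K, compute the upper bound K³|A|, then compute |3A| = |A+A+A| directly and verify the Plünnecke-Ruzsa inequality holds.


|A| = 6.
Step 1: Compute A + A by enumerating all 36 pairs.
A + A = {-4, -1, 2, 3, 5, 6, 8, 9, 10, 11, 12, 14, 15, 17, 20}, so |A + A| = 15.
Step 2: Doubling constant K = |A + A|/|A| = 15/6 = 15/6 ≈ 2.5000.
Step 3: Plünnecke-Ruzsa gives |3A| ≤ K³·|A| = (2.5000)³ · 6 ≈ 93.7500.
Step 4: Compute 3A = A + A + A directly by enumerating all triples (a,b,c) ∈ A³; |3A| = 27.
Step 5: Check 27 ≤ 93.7500? Yes ✓.

K = 15/6, Plünnecke-Ruzsa bound K³|A| ≈ 93.7500, |3A| = 27, inequality holds.


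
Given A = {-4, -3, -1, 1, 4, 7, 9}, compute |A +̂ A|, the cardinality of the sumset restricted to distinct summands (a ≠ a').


Restricted sumset: A +̂ A = {a + a' : a ∈ A, a' ∈ A, a ≠ a'}.
Equivalently, take A + A and drop any sum 2a that is achievable ONLY as a + a for a ∈ A (i.e. sums representable only with equal summands).
Enumerate pairs (a, a') with a < a' (symmetric, so each unordered pair gives one sum; this covers all a ≠ a'):
  -4 + -3 = -7
  -4 + -1 = -5
  -4 + 1 = -3
  -4 + 4 = 0
  -4 + 7 = 3
  -4 + 9 = 5
  -3 + -1 = -4
  -3 + 1 = -2
  -3 + 4 = 1
  -3 + 7 = 4
  -3 + 9 = 6
  -1 + 1 = 0
  -1 + 4 = 3
  -1 + 7 = 6
  -1 + 9 = 8
  1 + 4 = 5
  1 + 7 = 8
  1 + 9 = 10
  4 + 7 = 11
  4 + 9 = 13
  7 + 9 = 16
Collected distinct sums: {-7, -5, -4, -3, -2, 0, 1, 3, 4, 5, 6, 8, 10, 11, 13, 16}
|A +̂ A| = 16
(Reference bound: |A +̂ A| ≥ 2|A| - 3 for |A| ≥ 2, with |A| = 7 giving ≥ 11.)

|A +̂ A| = 16
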